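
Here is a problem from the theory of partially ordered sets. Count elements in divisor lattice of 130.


Divisors of 130: [1, 2, 5, 10, 13, 26, 65, 130]
Count: 8


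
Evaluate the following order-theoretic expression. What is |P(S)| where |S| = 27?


Power set = 2^n.
2^27 = 134217728


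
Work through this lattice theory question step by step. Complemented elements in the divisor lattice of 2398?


An element a is complemented if some b has a meet b = bottom, a join b = top.
a is complemented iff gcd(a, n/a)=1, i.e. a is a unitary divisor of 2398.
Complemented elements: 1, 2, 11, 22, 109, 218, ... (2 more)
Count: 8


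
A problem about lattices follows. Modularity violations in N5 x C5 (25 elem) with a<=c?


Modular law: if a <= c then a v (b ^ c) = (a v b) ^ c.
Check all triples (a,b,c) with a <= c among 25 elements.
  e.g. a=(a,0), b=(c,0), c=(b,0): lhs=(a,0) != rhs=(b,0)
  e.g. a=(a,0), b=(c,1), c=(b,0): lhs=(a,0) != rhs=(b,0)
Total violating triples: 75


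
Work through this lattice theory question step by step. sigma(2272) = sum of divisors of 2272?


sigma(n) = sum of divisors.
Divisors of 2272: [1, 2, 4, 8, 16, 32, 71, 142, 284, 568, 1136, 2272]
Sum = 4536


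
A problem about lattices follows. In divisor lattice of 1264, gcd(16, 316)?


Meet=gcd.
gcd(16,316)=4


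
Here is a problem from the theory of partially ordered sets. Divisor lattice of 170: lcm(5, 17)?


Join=lcm.
gcd(5,17)=1
lcm=85


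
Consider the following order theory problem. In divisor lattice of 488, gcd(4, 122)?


Meet=gcd.
gcd(4,122)=2


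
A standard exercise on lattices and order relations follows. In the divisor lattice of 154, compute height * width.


Height = length of longest chain minus 1; width = size of largest antichain.
A maximum chain: 1 | 11 | 77 | 154  (height 3).
A maximum antichain: {2, 7, 11}  (width 3).
Product = 3 * 3 = 9


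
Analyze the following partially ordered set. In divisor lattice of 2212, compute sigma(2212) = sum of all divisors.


sigma(n) = sum of divisors.
Divisors of 2212: [1, 2, 4, 7, 14, 28, 79, 158, 316, 553, 1106, 2212]
Sum = 4480


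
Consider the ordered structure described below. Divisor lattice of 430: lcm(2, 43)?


Join=lcm.
gcd(2,43)=1
lcm=86


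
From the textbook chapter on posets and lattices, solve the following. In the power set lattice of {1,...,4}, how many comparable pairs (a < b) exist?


A comparable pair {a,b} has a < b or b < a in the order.
Count unordered pairs where one element is strictly below the other.
Examples: {{},{1}}, {{},{2}}, {{},{3}}, {{},{4}}, ...
Total comparable pairs: 65


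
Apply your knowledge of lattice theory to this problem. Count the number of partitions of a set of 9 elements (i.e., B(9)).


B(n) = number of set partitions of an n-element set.
B(n) satisfies the recurrence: B(n+1) = sum_k C(n,k)*B(k).
B(9) = 21147


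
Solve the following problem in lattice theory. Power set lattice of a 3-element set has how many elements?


Power set = 2^n.
2^3 = 8


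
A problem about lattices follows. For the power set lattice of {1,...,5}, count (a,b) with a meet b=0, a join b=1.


Complement pair (a,b): a meet b = bottom, a join b = top.
Here: A intersect B = {} and A union B = {1,...,5}.
Pairs found: ({},{1,2,3,4,5}), ({1},{2,3,4,5}), ({2},{1,3,4,5}), ({3},{1,2,4,5}), ... (28 more)
Total ordered pairs: 32


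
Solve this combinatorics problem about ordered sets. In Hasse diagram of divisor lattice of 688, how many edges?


A cover relation a -< b holds when a < b with no c strictly between.
Cover relations:
  1 -< 2
  1 -< 43
  2 -< 4
  2 -< 86
  4 -< 8
  4 -< 172
  8 -< 16
  8 -< 344
  ...5 more
Total: 13


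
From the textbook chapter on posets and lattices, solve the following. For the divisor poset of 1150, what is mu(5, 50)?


In a divisor lattice, mu(a,b) = mu(b/a) where mu is the classical Mobius function.
b/a = 50/5 = 10
Prime factorization of 10: primes [2, 5]
10 is squarefree with 2 prime factor(s), so mu(10) = (-1)^2 = 1


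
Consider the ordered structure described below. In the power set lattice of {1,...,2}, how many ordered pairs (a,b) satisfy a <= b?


The order relation is {(a,b) : a <= b}, reflexive so it includes (a,a).
Examples: ({},{}), ({},{1,2}), ({},{1}), ({},{2}), ({1,2},{1,2}), ...
Total ordered pairs: 9


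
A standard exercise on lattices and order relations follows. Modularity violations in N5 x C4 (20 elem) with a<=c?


Modular law: if a <= c then a v (b ^ c) = (a v b) ^ c.
Check all triples (a,b,c) with a <= c among 20 elements.
  e.g. a=(a,0), b=(c,0), c=(b,0): lhs=(a,0) != rhs=(b,0)
  e.g. a=(a,0), b=(c,1), c=(b,0): lhs=(a,0) != rhs=(b,0)
Total violating triples: 40


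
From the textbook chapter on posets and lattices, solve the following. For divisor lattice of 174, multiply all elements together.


Divisors of 174: [1, 2, 3, 6, 29, 58, 87, 174]
Product = n^(d(n)/2) = 174^(8/2)
Product = 916636176


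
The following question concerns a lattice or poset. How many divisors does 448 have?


Divisors of 448: [1, 2, 4, 7, 8, 14, 16, 28, 32, 56, 64, 112, 224, 448]
Count: 14


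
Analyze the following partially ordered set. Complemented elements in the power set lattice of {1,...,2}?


An element a is complemented if some b has a meet b = bottom, a join b = top.
every subset A has complement S\A, so all elements are complemented.
Complemented elements: {}, {1}, {2}, {1,2}
Count: 4


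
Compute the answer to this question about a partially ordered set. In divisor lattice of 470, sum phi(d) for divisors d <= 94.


Divisors of 470 up to 94: [1, 2, 5, 10, 47, 94]
phi values: [1, 1, 4, 4, 46, 46]
Sum = 102


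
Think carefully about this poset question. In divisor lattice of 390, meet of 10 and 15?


In a divisor lattice, meet = gcd (greatest common divisor).
By Euclidean algorithm or factoring: gcd(10,15) = 5


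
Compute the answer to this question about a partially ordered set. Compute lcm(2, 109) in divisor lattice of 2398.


In a divisor lattice, join = lcm (least common multiple).
gcd(2,109) = 1
lcm(2,109) = 2*109/gcd = 218/1 = 218


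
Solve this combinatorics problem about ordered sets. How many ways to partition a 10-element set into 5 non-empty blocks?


S(n,k) = k*S(n-1,k) + S(n-1,k-1).
S(9,5) = 6951, S(9,4) = 7770
S(10,5) = 5*6951 + 7770 = 34755 + 7770
S(10,5) = 42525


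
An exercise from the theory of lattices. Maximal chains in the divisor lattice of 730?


A maximal chain goes from the minimum element to a maximal element via cover relations.
Counting all min-to-max paths in the cover graph.
Total maximal chains: 6


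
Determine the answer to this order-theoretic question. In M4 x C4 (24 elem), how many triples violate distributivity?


Distributive law: a ^ (b v c) = (a ^ b) v (a ^ c).
Check all 24^3 = 13824 ordered triples (a,b,c).
  e.g. a=(a1,0), b=(a2,0), c=(a3,0): lhs=(a1,0) != rhs=(0,0)
  e.g. a=(a1,0), b=(a2,0), c=(a3,1): lhs=(a1,0) != rhs=(0,0)
Total violating triples: 1536


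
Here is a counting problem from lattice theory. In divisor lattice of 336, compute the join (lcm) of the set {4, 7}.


In a divisor lattice, join = lcm (least common multiple).
Compute lcm iteratively: start with first element, then lcm(current, next).
Elements: [4, 7]
lcm(4,7) = 28
Final lcm = 28


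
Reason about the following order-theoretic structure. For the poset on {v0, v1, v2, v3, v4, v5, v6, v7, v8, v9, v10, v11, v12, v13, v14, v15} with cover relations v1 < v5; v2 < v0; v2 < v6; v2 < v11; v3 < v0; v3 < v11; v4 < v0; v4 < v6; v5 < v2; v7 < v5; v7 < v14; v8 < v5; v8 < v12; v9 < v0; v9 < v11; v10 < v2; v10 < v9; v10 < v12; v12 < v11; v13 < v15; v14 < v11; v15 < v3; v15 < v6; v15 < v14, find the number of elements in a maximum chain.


A chain is a totally ordered subset; we count the number of elements in a maximum chain.
Compute, for each element x, the size of the longest chain ending at x:
  v1: 1
  v4: 1
  v7: 1
  v8: 1
  v10: 1
  v13: 1
  ...
A maximum chain: v1 < v5 < v2 < v0
Number of elements in the longest chain: 4


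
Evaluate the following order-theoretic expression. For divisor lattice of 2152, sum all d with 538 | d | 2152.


Interval [538,2152] in divisors of 2152: [538, 1076, 2152]
Sum = 3766


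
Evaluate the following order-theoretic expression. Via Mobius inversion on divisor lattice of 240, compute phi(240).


phi(n) = n * prod_{p|n} (1 - 1/p).
Prime divisors of 240: [2, 3, 5]
phi(240) = 240 * (1 - 1/2) * (1 - 1/3) * (1 - 1/5)
phi(240) = 64


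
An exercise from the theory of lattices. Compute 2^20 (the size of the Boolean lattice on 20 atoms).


Power set = 2^n.
2^20 = 1048576


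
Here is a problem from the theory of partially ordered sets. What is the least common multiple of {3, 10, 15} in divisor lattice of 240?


In a divisor lattice, join = lcm (least common multiple).
Compute lcm iteratively: start with first element, then lcm(current, next).
Elements: [3, 10, 15]
lcm(3,10) = 30
lcm(30,15) = 30
Final lcm = 30


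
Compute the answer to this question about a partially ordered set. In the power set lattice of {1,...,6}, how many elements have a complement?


An element a is complemented if some b has a meet b = bottom, a join b = top.
every subset A has complement S\A, so all elements are complemented.
Complemented elements: {}, {1}, {2}, {3}, {4}, {5}, ... (58 more)
Count: 64


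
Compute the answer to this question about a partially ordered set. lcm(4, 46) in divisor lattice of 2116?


Join=lcm.
gcd(4,46)=2
lcm=92


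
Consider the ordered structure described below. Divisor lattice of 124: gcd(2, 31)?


Meet=gcd.
gcd(2,31)=1


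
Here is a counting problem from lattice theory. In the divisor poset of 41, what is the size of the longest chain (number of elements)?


A chain is a totally ordered subset; we count the number of elements in a maximum chain.
Compute, for each element x, the size of the longest chain ending at x:
  1: 1
  41: 2
A maximum chain: 1 < 41
Number of elements in the longest chain: 2


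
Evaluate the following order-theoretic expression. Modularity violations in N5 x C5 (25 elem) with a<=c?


Modular law: if a <= c then a v (b ^ c) = (a v b) ^ c.
Check all triples (a,b,c) with a <= c among 25 elements.
  e.g. a=(a,0), b=(c,0), c=(b,0): lhs=(a,0) != rhs=(b,0)
  e.g. a=(a,0), b=(c,1), c=(b,0): lhs=(a,0) != rhs=(b,0)
Total violating triples: 75


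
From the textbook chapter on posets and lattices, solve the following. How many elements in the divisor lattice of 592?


Divisors of 592: [1, 2, 4, 8, 16, 37, 74, 148, 296, 592]
Count: 10


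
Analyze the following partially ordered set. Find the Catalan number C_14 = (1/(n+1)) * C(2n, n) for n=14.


C(n) = C(2n, n) / (n+1).
C(28, 14) = 40116600
C(14) = 40116600 / 15 = 2674440


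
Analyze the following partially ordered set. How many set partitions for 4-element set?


B(n) = number of set partitions of an n-element set.
B(n) satisfies the recurrence: B(n+1) = sum_k C(n,k)*B(k).
B(4) = 15


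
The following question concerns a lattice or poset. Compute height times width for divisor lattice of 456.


Height = length of longest chain minus 1; width = size of largest antichain.
A maximum chain: 1 | 19 | 57 | 114 | 228 | 456  (height 5).
A maximum antichain: {4, 6, 38, 57}  (width 4).
Product = 5 * 4 = 20


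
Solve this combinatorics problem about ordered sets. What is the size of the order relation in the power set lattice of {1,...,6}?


The order relation is {(a,b) : a <= b}, reflexive so it includes (a,a).
Examples: ({},{}), ({},{1,2}), ({},{1,2,3}), ({},{1,2,3,4}), ({},{1,2,3,4,5}), ...
Total ordered pairs: 729


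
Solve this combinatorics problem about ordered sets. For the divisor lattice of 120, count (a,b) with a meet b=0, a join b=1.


Complement pair (a,b): a meet b = bottom, a join b = top.
Here: gcd(a,b)=1 and lcm(a,b)=120, i.e. a*b=120 with a,b coprime.
Pairs found: (1,120), (3,40), (5,24), (8,15), ... (4 more)
Total ordered pairs: 8


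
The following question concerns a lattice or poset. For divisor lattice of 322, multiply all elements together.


Divisors of 322: [1, 2, 7, 14, 23, 46, 161, 322]
Product = n^(d(n)/2) = 322^(8/2)
Product = 10750371856


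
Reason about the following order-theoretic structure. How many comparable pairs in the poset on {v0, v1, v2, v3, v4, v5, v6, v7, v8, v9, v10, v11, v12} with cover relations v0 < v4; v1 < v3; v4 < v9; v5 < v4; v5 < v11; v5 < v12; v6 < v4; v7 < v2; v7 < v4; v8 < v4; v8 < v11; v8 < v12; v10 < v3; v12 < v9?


A comparable pair {a,b} has a < b or b < a in the order.
Count unordered pairs where one element is strictly below the other.
Examples: {v0,v4}, {v0,v9}, {v1,v3}, {v2,v7}, ...
Total comparable pairs: 19


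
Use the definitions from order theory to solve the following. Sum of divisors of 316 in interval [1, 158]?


Interval [1,158] in divisors of 316: [1, 2, 79, 158]
Sum = 240


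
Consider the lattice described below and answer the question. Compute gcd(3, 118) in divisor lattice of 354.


In a divisor lattice, meet = gcd (greatest common divisor).
By Euclidean algorithm or factoring: gcd(3,118) = 1


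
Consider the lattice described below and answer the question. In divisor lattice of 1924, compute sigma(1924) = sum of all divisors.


sigma(n) = sum of divisors.
Divisors of 1924: [1, 2, 4, 13, 26, 37, 52, 74, 148, 481, 962, 1924]
Sum = 3724


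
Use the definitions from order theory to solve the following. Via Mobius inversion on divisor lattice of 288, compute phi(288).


phi(n) = n * prod_{p|n} (1 - 1/p).
Prime divisors of 288: [2, 3]
phi(288) = 288 * (1 - 1/2) * (1 - 1/3)
phi(288) = 96


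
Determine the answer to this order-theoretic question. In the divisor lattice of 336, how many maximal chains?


A maximal chain goes from the minimum element to a maximal element via cover relations.
Counting all min-to-max paths in the cover graph.
Total maximal chains: 30


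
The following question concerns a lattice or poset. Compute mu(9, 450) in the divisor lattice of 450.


In a divisor lattice, mu(a,b) = mu(b/a) where mu is the classical Mobius function.
b/a = 450/9 = 50
Prime factorization of 50: primes [2, 5]
50 is not squarefree, so mu(50) = 0


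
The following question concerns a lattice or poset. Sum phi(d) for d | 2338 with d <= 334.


Divisors of 2338 up to 334: [1, 2, 7, 14, 167, 334]
phi values: [1, 1, 6, 6, 166, 166]
Sum = 346


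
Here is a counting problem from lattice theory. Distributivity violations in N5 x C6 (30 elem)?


Distributive law: a ^ (b v c) = (a ^ b) v (a ^ c).
Check all 30^3 = 27000 ordered triples (a,b,c).
  e.g. a=(b,0), b=(a,0), c=(c,0): lhs=(b,0) != rhs=(a,0)
  e.g. a=(b,0), b=(a,0), c=(c,1): lhs=(b,0) != rhs=(a,0)
Total violating triples: 432


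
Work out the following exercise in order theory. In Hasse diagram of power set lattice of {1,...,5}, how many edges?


A cover relation a -< b holds when a < b with no c strictly between.
Cover relations:
  {} -< {1}
  {} -< {2}
  {} -< {3}
  {} -< {4}
  {} -< {5}
  {1} -< {1,2}
  {1} -< {1,3}
  {1} -< {1,4}
  ...72 more
Total: 80


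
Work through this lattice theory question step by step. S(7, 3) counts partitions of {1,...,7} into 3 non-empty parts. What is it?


S(n,k) = k*S(n-1,k) + S(n-1,k-1).
S(6,3) = 90, S(6,2) = 31
S(7,3) = 3*90 + 31 = 270 + 31
S(7,3) = 301


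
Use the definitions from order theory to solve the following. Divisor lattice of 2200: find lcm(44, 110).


In a divisor lattice, join = lcm (least common multiple).
gcd(44,110) = 22
lcm(44,110) = 44*110/gcd = 4840/22 = 220


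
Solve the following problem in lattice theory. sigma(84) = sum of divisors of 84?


sigma(n) = sum of divisors.
Divisors of 84: [1, 2, 3, 4, 6, 7, 12, 14, 21, 28, 42, 84]
Sum = 224


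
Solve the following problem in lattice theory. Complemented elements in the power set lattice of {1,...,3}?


An element a is complemented if some b has a meet b = bottom, a join b = top.
every subset A has complement S\A, so all elements are complemented.
Complemented elements: {}, {1}, {2}, {3}, {1,2}, {1,3}, ... (2 more)
Count: 8


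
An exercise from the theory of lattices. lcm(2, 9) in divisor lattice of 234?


Join=lcm.
gcd(2,9)=1
lcm=18


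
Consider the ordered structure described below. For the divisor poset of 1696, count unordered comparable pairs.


A comparable pair {a,b} has a < b or b < a in the order.
Count unordered pairs where one element is strictly below the other.
Examples: {1,2}, {1,4}, {1,8}, {1,16}, ...
Total comparable pairs: 51


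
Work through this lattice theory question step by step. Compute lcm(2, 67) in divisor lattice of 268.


In a divisor lattice, join = lcm (least common multiple).
gcd(2,67) = 1
lcm(2,67) = 2*67/gcd = 134/1 = 134


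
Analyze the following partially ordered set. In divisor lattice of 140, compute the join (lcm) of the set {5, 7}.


In a divisor lattice, join = lcm (least common multiple).
Compute lcm iteratively: start with first element, then lcm(current, next).
Elements: [5, 7]
lcm(5,7) = 35
Final lcm = 35


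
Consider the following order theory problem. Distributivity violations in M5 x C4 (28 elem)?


Distributive law: a ^ (b v c) = (a ^ b) v (a ^ c).
Check all 28^3 = 21952 ordered triples (a,b,c).
  e.g. a=(a1,0), b=(a2,0), c=(a3,0): lhs=(a1,0) != rhs=(0,0)
  e.g. a=(a1,0), b=(a2,0), c=(a3,1): lhs=(a1,0) != rhs=(0,0)
Total violating triples: 3840


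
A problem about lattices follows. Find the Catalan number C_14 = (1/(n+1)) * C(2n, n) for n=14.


C(n) = C(2n, n) / (n+1).
C(28, 14) = 40116600
C(14) = 40116600 / 15 = 2674440


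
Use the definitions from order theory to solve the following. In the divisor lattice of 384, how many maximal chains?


A maximal chain goes from the minimum element to a maximal element via cover relations.
Counting all min-to-max paths in the cover graph.
Total maximal chains: 8


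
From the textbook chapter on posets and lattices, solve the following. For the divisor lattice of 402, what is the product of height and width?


Height = length of longest chain minus 1; width = size of largest antichain.
A maximum chain: 1 | 67 | 201 | 402  (height 3).
A maximum antichain: {2, 3, 67}  (width 3).
Product = 3 * 3 = 9


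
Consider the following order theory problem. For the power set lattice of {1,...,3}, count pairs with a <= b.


The order relation is {(a,b) : a <= b}, reflexive so it includes (a,a).
Examples: ({},{}), ({},{1,2}), ({},{1,2,3}), ({},{1,3}), ({},{1}), ...
Total ordered pairs: 27


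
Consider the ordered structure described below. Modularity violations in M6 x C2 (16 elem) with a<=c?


Modular law: if a <= c then a v (b ^ c) = (a v b) ^ c.
Check all triples (a,b,c) with a <= c among 16 elements.
This lattice is modular (diamonds M_m and their chain-products are modular).
Total violating triples: 0


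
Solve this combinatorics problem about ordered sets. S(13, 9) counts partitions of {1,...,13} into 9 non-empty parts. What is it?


S(n,k) = k*S(n-1,k) + S(n-1,k-1).
S(12,9) = 22275, S(12,8) = 159027
S(13,9) = 9*22275 + 159027 = 200475 + 159027
S(13,9) = 359502


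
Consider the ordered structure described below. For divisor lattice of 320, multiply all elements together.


Divisors of 320: [1, 2, 4, 5, 8, 10, 16, 20, 32, 40, 64, 80, 160, 320]
Product = n^(d(n)/2) = 320^(14/2)
Product = 343597383680000000


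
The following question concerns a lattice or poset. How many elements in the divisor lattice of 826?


Divisors of 826: [1, 2, 7, 14, 59, 118, 413, 826]
Count: 8


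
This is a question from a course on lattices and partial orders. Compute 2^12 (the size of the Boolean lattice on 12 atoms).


Power set = 2^n.
2^12 = 4096


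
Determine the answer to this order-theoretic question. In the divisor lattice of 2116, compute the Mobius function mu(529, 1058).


In a divisor lattice, mu(a,b) = mu(b/a) where mu is the classical Mobius function.
b/a = 1058/529 = 2
Prime factorization of 2: primes [2]
2 is squarefree with 1 prime factor(s), so mu(2) = (-1)^1 = -1


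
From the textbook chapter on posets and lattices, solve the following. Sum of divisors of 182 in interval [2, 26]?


Interval [2,26] in divisors of 182: [2, 26]
Sum = 28


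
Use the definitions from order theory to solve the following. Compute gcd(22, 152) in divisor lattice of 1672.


In a divisor lattice, meet = gcd (greatest common divisor).
By Euclidean algorithm or factoring: gcd(22,152) = 2


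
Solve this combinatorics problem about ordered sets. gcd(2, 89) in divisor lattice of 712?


Meet=gcd.
gcd(2,89)=1


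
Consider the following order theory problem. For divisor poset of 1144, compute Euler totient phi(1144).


phi(n) = n * prod_{p|n} (1 - 1/p).
Prime divisors of 1144: [2, 11, 13]
phi(1144) = 1144 * (1 - 1/2) * (1 - 1/11) * (1 - 1/13)
phi(1144) = 480


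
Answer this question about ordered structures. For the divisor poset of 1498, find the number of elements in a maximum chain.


A chain is a totally ordered subset; we count the number of elements in a maximum chain.
Compute, for each element x, the size of the longest chain ending at x:
  1: 1
  2: 2
  7: 2
  107: 2
  14: 3
  214: 3
  ...
A maximum chain: 1 < 2 < 14 < 1498
Number of elements in the longest chain: 4


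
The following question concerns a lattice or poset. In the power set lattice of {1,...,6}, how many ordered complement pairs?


Complement pair (a,b): a meet b = bottom, a join b = top.
Here: A intersect B = {} and A union B = {1,...,6}.
Pairs found: ({},{1,2,3,4,5,6}), ({1},{2,3,4,5,6}), ({2},{1,3,4,5,6}), ({3},{1,2,4,5,6}), ... (60 more)
Total ordered pairs: 64


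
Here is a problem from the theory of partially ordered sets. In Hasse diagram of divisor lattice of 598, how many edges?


A cover relation a -< b holds when a < b with no c strictly between.
Cover relations:
  1 -< 2
  1 -< 13
  1 -< 23
  2 -< 26
  2 -< 46
  13 -< 26
  13 -< 299
  23 -< 46
  ...4 more
Total: 12


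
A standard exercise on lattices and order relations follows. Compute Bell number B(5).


B(n) = number of set partitions of an n-element set.
B(n) satisfies the recurrence: B(n+1) = sum_k C(n,k)*B(k).
B(5) = 52


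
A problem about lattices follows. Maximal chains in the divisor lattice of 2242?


A maximal chain goes from the minimum element to a maximal element via cover relations.
Counting all min-to-max paths in the cover graph.
Total maximal chains: 6


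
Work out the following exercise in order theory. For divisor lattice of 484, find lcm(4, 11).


In a divisor lattice, join = lcm (least common multiple).
Compute lcm iteratively: start with first element, then lcm(current, next).
Elements: [4, 11]
lcm(4,11) = 44
Final lcm = 44


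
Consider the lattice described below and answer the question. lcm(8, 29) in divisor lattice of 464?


Join=lcm.
gcd(8,29)=1
lcm=232


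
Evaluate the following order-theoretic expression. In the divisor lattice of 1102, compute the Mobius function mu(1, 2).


In a divisor lattice, mu(a,b) = mu(b/a) where mu is the classical Mobius function.
b/a = 2/1 = 2
Prime factorization of 2: primes [2]
2 is squarefree with 1 prime factor(s), so mu(2) = (-1)^1 = -1


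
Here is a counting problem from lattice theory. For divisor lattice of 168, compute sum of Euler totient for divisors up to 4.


Divisors of 168 up to 4: [1, 2, 3, 4]
phi values: [1, 1, 2, 2]
Sum = 6


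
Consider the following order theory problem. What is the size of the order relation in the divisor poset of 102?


The order relation is {(a,b) : a <= b}, reflexive so it includes (a,a).
Examples: (1,1), (1,102), (1,17), (1,2), (1,3), ...
Total ordered pairs: 27


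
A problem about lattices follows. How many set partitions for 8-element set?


B(n) = number of set partitions of an n-element set.
B(n) satisfies the recurrence: B(n+1) = sum_k C(n,k)*B(k).
B(8) = 4140


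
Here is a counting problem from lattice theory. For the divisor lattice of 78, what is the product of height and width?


Height = length of longest chain minus 1; width = size of largest antichain.
A maximum chain: 1 | 13 | 39 | 78  (height 3).
A maximum antichain: {2, 3, 13}  (width 3).
Product = 3 * 3 = 9


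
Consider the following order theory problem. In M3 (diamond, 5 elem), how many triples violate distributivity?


Distributive law: a ^ (b v c) = (a ^ b) v (a ^ c).
Check all 5^3 = 125 ordered triples (a,b,c).
  e.g. a=a1, b=a2, c=a3: lhs=a1 != rhs=0
  e.g. a=a1, b=a3, c=a2: lhs=a1 != rhs=0
Total violating triples: 6


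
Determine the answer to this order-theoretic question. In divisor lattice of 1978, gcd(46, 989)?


Meet=gcd.
gcd(46,989)=23


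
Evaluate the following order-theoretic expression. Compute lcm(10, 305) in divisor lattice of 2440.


In a divisor lattice, join = lcm (least common multiple).
gcd(10,305) = 5
lcm(10,305) = 10*305/gcd = 3050/5 = 610


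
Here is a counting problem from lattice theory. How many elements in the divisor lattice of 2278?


Divisors of 2278: [1, 2, 17, 34, 67, 134, 1139, 2278]
Count: 8


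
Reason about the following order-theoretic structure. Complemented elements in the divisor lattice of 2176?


An element a is complemented if some b has a meet b = bottom, a join b = top.
a is complemented iff gcd(a, n/a)=1, i.e. a is a unitary divisor of 2176.
Complemented elements: 1, 17, 128, 2176
Count: 4


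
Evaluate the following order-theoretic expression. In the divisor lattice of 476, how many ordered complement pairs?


Complement pair (a,b): a meet b = bottom, a join b = top.
Here: gcd(a,b)=1 and lcm(a,b)=476, i.e. a*b=476 with a,b coprime.
Pairs found: (1,476), (4,119), (7,68), (17,28), ... (4 more)
Total ordered pairs: 8


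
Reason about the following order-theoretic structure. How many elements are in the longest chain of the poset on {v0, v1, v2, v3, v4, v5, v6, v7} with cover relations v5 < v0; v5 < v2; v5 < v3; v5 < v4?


A chain is a totally ordered subset; we count the number of elements in a maximum chain.
Compute, for each element x, the size of the longest chain ending at x:
  v1: 1
  v5: 1
  v6: 1
  v7: 1
  v0: 2
  v2: 2
  ...
A maximum chain: v5 < v0
Number of elements in the longest chain: 2


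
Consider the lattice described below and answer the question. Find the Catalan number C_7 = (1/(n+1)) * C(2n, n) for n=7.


C(n) = C(2n, n) / (n+1).
C(14, 7) = 3432
C(7) = 3432 / 8 = 429


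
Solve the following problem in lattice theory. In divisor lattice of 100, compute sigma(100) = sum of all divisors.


sigma(n) = sum of divisors.
Divisors of 100: [1, 2, 4, 5, 10, 20, 25, 50, 100]
Sum = 217


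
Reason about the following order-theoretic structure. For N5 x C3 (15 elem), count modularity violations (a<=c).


Modular law: if a <= c then a v (b ^ c) = (a v b) ^ c.
Check all triples (a,b,c) with a <= c among 15 elements.
  e.g. a=(a,0), b=(c,0), c=(b,0): lhs=(a,0) != rhs=(b,0)
  e.g. a=(a,0), b=(c,1), c=(b,0): lhs=(a,0) != rhs=(b,0)
Total violating triples: 18


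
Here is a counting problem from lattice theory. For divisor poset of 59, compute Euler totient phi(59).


phi(n) = n * prod_{p|n} (1 - 1/p).
Prime divisors of 59: [59]
phi(59) = 59 * (1 - 1/59)
phi(59) = 58


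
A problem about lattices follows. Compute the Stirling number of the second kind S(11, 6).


S(n,k) = k*S(n-1,k) + S(n-1,k-1).
S(10,6) = 22827, S(10,5) = 42525
S(11,6) = 6*22827 + 42525 = 136962 + 42525
S(11,6) = 179487


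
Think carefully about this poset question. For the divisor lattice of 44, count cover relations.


A cover relation a -< b holds when a < b with no c strictly between.
Cover relations:
  1 -< 2
  1 -< 11
  2 -< 4
  2 -< 22
  4 -< 44
  11 -< 22
  22 -< 44
Total: 7


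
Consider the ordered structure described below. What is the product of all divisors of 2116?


Divisors of 2116: [1, 2, 4, 23, 46, 92, 529, 1058, 2116]
Product = n^(d(n)/2) = 2116^(9/2)
Product = 922190162669056


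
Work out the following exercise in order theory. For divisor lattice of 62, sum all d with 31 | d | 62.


Interval [31,62] in divisors of 62: [31, 62]
Sum = 93


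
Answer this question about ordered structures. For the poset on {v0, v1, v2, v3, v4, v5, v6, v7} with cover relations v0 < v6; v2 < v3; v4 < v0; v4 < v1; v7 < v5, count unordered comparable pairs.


A comparable pair {a,b} has a < b or b < a in the order.
Count unordered pairs where one element is strictly below the other.
Examples: {v0,v4}, {v0,v6}, {v1,v4}, {v2,v3}, ...
Total comparable pairs: 6


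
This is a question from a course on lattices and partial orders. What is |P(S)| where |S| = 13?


Power set = 2^n.
2^13 = 8192


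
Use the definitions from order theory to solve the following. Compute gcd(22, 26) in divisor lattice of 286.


In a divisor lattice, meet = gcd (greatest common divisor).
By Euclidean algorithm or factoring: gcd(22,26) = 2


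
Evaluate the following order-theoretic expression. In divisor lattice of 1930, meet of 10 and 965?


In a divisor lattice, meet = gcd (greatest common divisor).
By Euclidean algorithm or factoring: gcd(10,965) = 5


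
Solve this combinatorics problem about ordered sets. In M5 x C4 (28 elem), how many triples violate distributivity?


Distributive law: a ^ (b v c) = (a ^ b) v (a ^ c).
Check all 28^3 = 21952 ordered triples (a,b,c).
  e.g. a=(a1,0), b=(a2,0), c=(a3,0): lhs=(a1,0) != rhs=(0,0)
  e.g. a=(a1,0), b=(a2,0), c=(a3,1): lhs=(a1,0) != rhs=(0,0)
Total violating triples: 3840


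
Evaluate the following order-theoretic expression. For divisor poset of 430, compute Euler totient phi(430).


phi(n) = n * prod_{p|n} (1 - 1/p).
Prime divisors of 430: [2, 5, 43]
phi(430) = 430 * (1 - 1/2) * (1 - 1/5) * (1 - 1/43)
phi(430) = 168


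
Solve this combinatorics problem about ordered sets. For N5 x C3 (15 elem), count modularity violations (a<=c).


Modular law: if a <= c then a v (b ^ c) = (a v b) ^ c.
Check all triples (a,b,c) with a <= c among 15 elements.
  e.g. a=(a,0), b=(c,0), c=(b,0): lhs=(a,0) != rhs=(b,0)
  e.g. a=(a,0), b=(c,1), c=(b,0): lhs=(a,0) != rhs=(b,0)
Total violating triples: 18


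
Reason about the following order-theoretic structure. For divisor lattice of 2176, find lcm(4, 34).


In a divisor lattice, join = lcm (least common multiple).
Compute lcm iteratively: start with first element, then lcm(current, next).
Elements: [4, 34]
lcm(4,34) = 68
Final lcm = 68


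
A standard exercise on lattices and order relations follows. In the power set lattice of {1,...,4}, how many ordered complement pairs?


Complement pair (a,b): a meet b = bottom, a join b = top.
Here: A intersect B = {} and A union B = {1,...,4}.
Pairs found: ({},{1,2,3,4}), ({1},{2,3,4}), ({2},{1,3,4}), ({3},{1,2,4}), ... (12 more)
Total ordered pairs: 16


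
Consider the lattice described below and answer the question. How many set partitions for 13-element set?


B(n) = number of set partitions of an n-element set.
B(n) satisfies the recurrence: B(n+1) = sum_k C(n,k)*B(k).
B(13) = 27644437


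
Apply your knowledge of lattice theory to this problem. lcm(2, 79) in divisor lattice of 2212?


Join=lcm.
gcd(2,79)=1
lcm=158


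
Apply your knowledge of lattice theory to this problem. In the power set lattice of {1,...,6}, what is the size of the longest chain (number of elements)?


A chain is a totally ordered subset; we count the number of elements in a maximum chain.
Compute, for each element x, the size of the longest chain ending at x:
  {}: 1
  {1}: 2
  {2}: 2
  {3}: 2
  {4}: 2
  {5}: 2
  ...
A maximum chain: {} < {1} < {1,2} < {1,2,3} < {1,2,3,4} < {1,2,3,4,5} < {1,2,3,4,5,6}
Number of elements in the longest chain: 7


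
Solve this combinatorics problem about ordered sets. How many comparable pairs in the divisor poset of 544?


A comparable pair {a,b} has a < b or b < a in the order.
Count unordered pairs where one element is strictly below the other.
Examples: {1,2}, {1,4}, {1,8}, {1,16}, ...
Total comparable pairs: 51


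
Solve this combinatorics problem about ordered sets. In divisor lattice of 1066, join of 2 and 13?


In a divisor lattice, join = lcm (least common multiple).
gcd(2,13) = 1
lcm(2,13) = 2*13/gcd = 26/1 = 26


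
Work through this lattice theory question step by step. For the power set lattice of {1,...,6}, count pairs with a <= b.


The order relation is {(a,b) : a <= b}, reflexive so it includes (a,a).
Examples: ({},{}), ({},{1,2}), ({},{1,2,3}), ({},{1,2,3,4}), ({},{1,2,3,4,5}), ...
Total ordered pairs: 729


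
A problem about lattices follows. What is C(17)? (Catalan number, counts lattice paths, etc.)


C(n) = C(2n, n) / (n+1).
C(34, 17) = 2333606220
C(17) = 2333606220 / 18 = 129644790


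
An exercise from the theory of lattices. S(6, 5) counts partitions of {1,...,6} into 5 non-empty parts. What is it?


S(n,k) = k*S(n-1,k) + S(n-1,k-1).
S(5,5) = 1, S(5,4) = 10
S(6,5) = 5*1 + 10 = 5 + 10
S(6,5) = 15


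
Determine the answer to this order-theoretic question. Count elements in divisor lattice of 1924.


Divisors of 1924: [1, 2, 4, 13, 26, 37, 52, 74, 148, 481, 962, 1924]
Count: 12


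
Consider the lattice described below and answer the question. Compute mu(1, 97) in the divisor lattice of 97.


In a divisor lattice, mu(a,b) = mu(b/a) where mu is the classical Mobius function.
b/a = 97/1 = 97
Prime factorization of 97: primes [97]
97 is squarefree with 1 prime factor(s), so mu(97) = (-1)^1 = -1


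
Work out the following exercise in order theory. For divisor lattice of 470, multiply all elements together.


Divisors of 470: [1, 2, 5, 10, 47, 94, 235, 470]
Product = n^(d(n)/2) = 470^(8/2)
Product = 48796810000


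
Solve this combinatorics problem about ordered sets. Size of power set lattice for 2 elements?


Power set = 2^n.
2^2 = 4


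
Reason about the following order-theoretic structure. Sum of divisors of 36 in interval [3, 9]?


Interval [3,9] in divisors of 36: [3, 9]
Sum = 12


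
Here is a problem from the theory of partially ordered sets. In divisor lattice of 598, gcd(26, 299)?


Meet=gcd.
gcd(26,299)=13


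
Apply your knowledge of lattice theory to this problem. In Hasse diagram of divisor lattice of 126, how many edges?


A cover relation a -< b holds when a < b with no c strictly between.
Cover relations:
  1 -< 2
  1 -< 3
  1 -< 7
  2 -< 6
  2 -< 14
  3 -< 6
  3 -< 9
  3 -< 21
  ...12 more
Total: 20


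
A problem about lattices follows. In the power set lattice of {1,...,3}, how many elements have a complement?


An element a is complemented if some b has a meet b = bottom, a join b = top.
every subset A has complement S\A, so all elements are complemented.
Complemented elements: {}, {1}, {2}, {3}, {1,2}, {1,3}, ... (2 more)
Count: 8


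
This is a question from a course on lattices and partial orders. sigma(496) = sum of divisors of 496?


sigma(n) = sum of divisors.
Divisors of 496: [1, 2, 4, 8, 16, 31, 62, 124, 248, 496]
Sum = 992


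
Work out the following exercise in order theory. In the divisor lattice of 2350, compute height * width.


Height = length of longest chain minus 1; width = size of largest antichain.
A maximum chain: 1 | 47 | 235 | 1175 | 2350  (height 4).
A maximum antichain: {10, 25, 94, 235}  (width 4).
Product = 4 * 4 = 16


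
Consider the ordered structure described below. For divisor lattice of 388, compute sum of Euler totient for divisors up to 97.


Divisors of 388 up to 97: [1, 2, 4, 97]
phi values: [1, 1, 2, 96]
Sum = 100


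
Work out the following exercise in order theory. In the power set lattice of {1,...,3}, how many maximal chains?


A maximal chain goes from the minimum element to a maximal element via cover relations.
Counting all min-to-max paths in the cover graph.
Total maximal chains: 6


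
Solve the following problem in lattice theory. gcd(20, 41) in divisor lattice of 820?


Meet=gcd.
gcd(20,41)=1


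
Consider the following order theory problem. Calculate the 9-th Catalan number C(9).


C(n) = C(2n, n) / (n+1).
C(18, 9) = 48620
C(9) = 48620 / 10 = 4862


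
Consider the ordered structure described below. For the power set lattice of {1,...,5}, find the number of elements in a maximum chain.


A chain is a totally ordered subset; we count the number of elements in a maximum chain.
Compute, for each element x, the size of the longest chain ending at x:
  {}: 1
  {1}: 2
  {2}: 2
  {3}: 2
  {4}: 2
  {5}: 2
  ...
A maximum chain: {} < {1} < {1,2} < {1,2,3} < {1,2,3,4} < {1,2,3,4,5}
Number of elements in the longest chain: 6


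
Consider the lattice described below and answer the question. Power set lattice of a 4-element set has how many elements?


Power set = 2^n.
2^4 = 16


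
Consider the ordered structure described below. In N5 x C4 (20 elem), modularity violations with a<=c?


Modular law: if a <= c then a v (b ^ c) = (a v b) ^ c.
Check all triples (a,b,c) with a <= c among 20 elements.
  e.g. a=(a,0), b=(c,0), c=(b,0): lhs=(a,0) != rhs=(b,0)
  e.g. a=(a,0), b=(c,1), c=(b,0): lhs=(a,0) != rhs=(b,0)
Total violating triples: 40


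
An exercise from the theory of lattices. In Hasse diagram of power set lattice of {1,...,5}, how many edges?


A cover relation a -< b holds when a < b with no c strictly between.
Cover relations:
  {} -< {1}
  {} -< {2}
  {} -< {3}
  {} -< {4}
  {} -< {5}
  {1} -< {1,2}
  {1} -< {1,3}
  {1} -< {1,4}
  ...72 more
Total: 80


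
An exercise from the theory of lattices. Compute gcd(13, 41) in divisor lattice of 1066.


In a divisor lattice, meet = gcd (greatest common divisor).
By Euclidean algorithm or factoring: gcd(13,41) = 1


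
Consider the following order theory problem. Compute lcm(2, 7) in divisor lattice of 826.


In a divisor lattice, join = lcm (least common multiple).
gcd(2,7) = 1
lcm(2,7) = 2*7/gcd = 14/1 = 14


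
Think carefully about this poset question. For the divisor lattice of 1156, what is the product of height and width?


Height = length of longest chain minus 1; width = size of largest antichain.
A maximum chain: 1 | 17 | 289 | 578 | 1156  (height 4).
A maximum antichain: {4, 34, 289}  (width 3).
Product = 4 * 3 = 12


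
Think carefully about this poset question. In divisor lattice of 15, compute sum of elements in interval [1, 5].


Interval [1,5] in divisors of 15: [1, 5]
Sum = 6


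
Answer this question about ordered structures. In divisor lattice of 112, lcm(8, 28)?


Join=lcm.
gcd(8,28)=4
lcm=56


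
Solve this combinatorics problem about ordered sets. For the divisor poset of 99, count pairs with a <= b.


The order relation is {(a,b) : a <= b}, reflexive so it includes (a,a).
Examples: (1,1), (1,11), (1,3), (1,33), (1,9), ...
Total ordered pairs: 18


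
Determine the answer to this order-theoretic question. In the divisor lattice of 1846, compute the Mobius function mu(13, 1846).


In a divisor lattice, mu(a,b) = mu(b/a) where mu is the classical Mobius function.
b/a = 1846/13 = 142
Prime factorization of 142: primes [2, 71]
142 is squarefree with 2 prime factor(s), so mu(142) = (-1)^2 = 1


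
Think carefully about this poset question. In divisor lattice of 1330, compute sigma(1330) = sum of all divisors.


sigma(n) = sum of divisors.
Divisors of 1330: [1, 2, 5, 7, 10, 14, 19, 35, 38, 70, 95, 133, 190, 266, 665, 1330]
Sum = 2880


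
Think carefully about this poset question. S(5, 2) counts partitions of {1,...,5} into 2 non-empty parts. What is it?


S(n,k) = k*S(n-1,k) + S(n-1,k-1).
S(4,2) = 7, S(4,1) = 1
S(5,2) = 2*7 + 1 = 14 + 1
S(5,2) = 15
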